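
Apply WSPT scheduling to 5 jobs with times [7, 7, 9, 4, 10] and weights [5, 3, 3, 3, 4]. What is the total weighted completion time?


Compute p/w ratios and sort ascending (WSPT): [(4, 3), (7, 5), (7, 3), (10, 4), (9, 3)]
Compute weighted completion times:
  Job (p=4,w=3): C=4, w*C=3*4=12
  Job (p=7,w=5): C=11, w*C=5*11=55
  Job (p=7,w=3): C=18, w*C=3*18=54
  Job (p=10,w=4): C=28, w*C=4*28=112
  Job (p=9,w=3): C=37, w*C=3*37=111
Total weighted completion time = 344

344


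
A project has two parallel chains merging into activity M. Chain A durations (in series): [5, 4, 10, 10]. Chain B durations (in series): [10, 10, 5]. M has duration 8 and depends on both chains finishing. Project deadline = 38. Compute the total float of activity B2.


Forward pass: ES(B2) = sum of predecessors on chain B = 10
EF = ES + duration = 10 + 10 = 20
Backward pass: LF(M) = deadline = 38; LS(M) = 38 - 8 = 30
LF(B2) = LS(M) - sum(successors on chain B) = 30 - 5 = 25
LS = LF - duration = 25 - 10 = 15
Total float = LS - ES = 15 - 10 = 5

5


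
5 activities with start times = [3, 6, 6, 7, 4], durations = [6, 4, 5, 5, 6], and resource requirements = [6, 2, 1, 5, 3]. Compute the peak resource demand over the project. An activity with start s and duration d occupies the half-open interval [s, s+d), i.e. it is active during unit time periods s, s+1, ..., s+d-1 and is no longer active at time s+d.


Each activity i is active on [start_i, start_i + duration_i).
Compute total resource usage per time slot:
  t=0: active resources = [], total = 0
  t=1: active resources = [], total = 0
  t=2: active resources = [], total = 0
  t=3: active resources = [6], total = 6
  t=4: active resources = [6, 3], total = 9
  t=5: active resources = [6, 3], total = 9
  t=6: active resources = [6, 2, 1, 3], total = 12
  t=7: active resources = [6, 2, 1, 5, 3], total = 17
  t=8: active resources = [6, 2, 1, 5, 3], total = 17
  t=9: active resources = [2, 1, 5, 3], total = 11
  t=10: active resources = [1, 5], total = 6
  t=11: active resources = [5], total = 5
Peak resource demand = 17

17


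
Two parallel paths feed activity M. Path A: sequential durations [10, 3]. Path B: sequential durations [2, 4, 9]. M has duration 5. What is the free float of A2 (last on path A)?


ES(A2) = sum of predecessors on chain A = 10
EF(A2) = ES + duration = 10 + 3 = 13
Successor of A2 is M. ES(M) = max(sum(A), sum(B)) = max(13, 15) = 15
Free float = ES(successor) - EF(current) = 15 - 13 = 2

2


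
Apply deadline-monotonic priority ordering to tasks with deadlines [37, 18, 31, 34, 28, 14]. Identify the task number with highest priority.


Sort tasks by relative deadline (ascending):
  Task 6: deadline = 14
  Task 2: deadline = 18
  Task 5: deadline = 28
  Task 3: deadline = 31
  Task 4: deadline = 34
  Task 1: deadline = 37
Priority order (highest first): [6, 2, 5, 3, 4, 1]
Highest priority task = 6

6


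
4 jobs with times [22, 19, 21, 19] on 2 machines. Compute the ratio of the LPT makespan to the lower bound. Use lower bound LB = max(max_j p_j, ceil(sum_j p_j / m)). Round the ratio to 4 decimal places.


LPT order: [22, 21, 19, 19]
Machine loads after assignment: [41, 40]
LPT makespan = 41
Lower bound = max(max_job, ceil(total/2)) = max(22, 41) = 41
Ratio = 41 / 41 = 1.0

1.0


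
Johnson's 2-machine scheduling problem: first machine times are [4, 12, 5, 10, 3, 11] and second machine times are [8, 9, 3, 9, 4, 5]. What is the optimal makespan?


Apply Johnson's rule:
  Group 1 (a <= b): [(5, 3, 4), (1, 4, 8)]
  Group 2 (a > b): [(2, 12, 9), (4, 10, 9), (6, 11, 5), (3, 5, 3)]
Optimal job order: [5, 1, 2, 4, 6, 3]
Schedule:
  Job 5: M1 done at 3, M2 done at 7
  Job 1: M1 done at 7, M2 done at 15
  Job 2: M1 done at 19, M2 done at 28
  Job 4: M1 done at 29, M2 done at 38
  Job 6: M1 done at 40, M2 done at 45
  Job 3: M1 done at 45, M2 done at 48
Makespan = 48

48


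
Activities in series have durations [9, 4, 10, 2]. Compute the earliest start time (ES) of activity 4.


Activity 4 starts after activities 1 through 3 complete.
Predecessor durations: [9, 4, 10]
ES = 9 + 4 + 10 = 23

23


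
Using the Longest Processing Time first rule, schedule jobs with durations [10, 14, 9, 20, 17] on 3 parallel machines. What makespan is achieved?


Sort jobs in decreasing order (LPT): [20, 17, 14, 10, 9]
Assign each job to the least loaded machine:
  Machine 1: jobs [20], load = 20
  Machine 2: jobs [17, 9], load = 26
  Machine 3: jobs [14, 10], load = 24
Makespan = max load = 26

26


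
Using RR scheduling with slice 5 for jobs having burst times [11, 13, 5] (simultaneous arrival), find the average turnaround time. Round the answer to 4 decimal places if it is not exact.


Time quantum = 5
Execution trace:
  J1 runs 5 units, time = 5
  J2 runs 5 units, time = 10
  J3 runs 5 units, time = 15
  J1 runs 5 units, time = 20
  J2 runs 5 units, time = 25
  J1 runs 1 units, time = 26
  J2 runs 3 units, time = 29
Finish times: [26, 29, 15]
Average turnaround = 70/3 = 23.3333

23.3333


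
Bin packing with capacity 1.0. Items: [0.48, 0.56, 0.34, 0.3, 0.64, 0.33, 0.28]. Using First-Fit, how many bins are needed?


Place items sequentially using First-Fit:
  Item 0.48 -> new Bin 1
  Item 0.56 -> new Bin 2
  Item 0.34 -> Bin 1 (now 0.82)
  Item 0.3 -> Bin 2 (now 0.86)
  Item 0.64 -> new Bin 3
  Item 0.33 -> Bin 3 (now 0.97)
  Item 0.28 -> new Bin 4
Total bins used = 4

4


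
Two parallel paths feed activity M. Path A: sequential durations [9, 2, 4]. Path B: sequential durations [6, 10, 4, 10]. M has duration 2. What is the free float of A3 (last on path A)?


ES(A3) = sum of predecessors on chain A = 11
EF(A3) = ES + duration = 11 + 4 = 15
Successor of A3 is M. ES(M) = max(sum(A), sum(B)) = max(15, 30) = 30
Free float = ES(successor) - EF(current) = 30 - 15 = 15

15


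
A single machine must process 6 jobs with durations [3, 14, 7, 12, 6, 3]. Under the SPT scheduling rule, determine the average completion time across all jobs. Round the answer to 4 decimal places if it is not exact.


Sort jobs by processing time (SPT order): [3, 3, 6, 7, 12, 14]
Compute completion times sequentially:
  Job 1: processing = 3, completes at 3
  Job 2: processing = 3, completes at 6
  Job 3: processing = 6, completes at 12
  Job 4: processing = 7, completes at 19
  Job 5: processing = 12, completes at 31
  Job 6: processing = 14, completes at 45
Sum of completion times = 116
Average completion time = 116/6 = 19.3333

19.3333


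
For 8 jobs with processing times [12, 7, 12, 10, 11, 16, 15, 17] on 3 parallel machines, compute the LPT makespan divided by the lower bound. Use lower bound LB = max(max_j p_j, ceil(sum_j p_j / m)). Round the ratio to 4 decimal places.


LPT order: [17, 16, 15, 12, 12, 11, 10, 7]
Machine loads after assignment: [35, 28, 37]
LPT makespan = 37
Lower bound = max(max_job, ceil(total/3)) = max(17, 34) = 34
Ratio = 37 / 34 = 1.0882

1.0882


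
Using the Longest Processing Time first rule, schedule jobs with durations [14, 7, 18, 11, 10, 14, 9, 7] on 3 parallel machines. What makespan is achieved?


Sort jobs in decreasing order (LPT): [18, 14, 14, 11, 10, 9, 7, 7]
Assign each job to the least loaded machine:
  Machine 1: jobs [18, 9], load = 27
  Machine 2: jobs [14, 11, 7], load = 32
  Machine 3: jobs [14, 10, 7], load = 31
Makespan = max load = 32

32


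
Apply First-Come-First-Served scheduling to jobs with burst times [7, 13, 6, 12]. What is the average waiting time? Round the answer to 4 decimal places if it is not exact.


FCFS order (as given): [7, 13, 6, 12]
Waiting times:
  Job 1: wait = 0
  Job 2: wait = 7
  Job 3: wait = 20
  Job 4: wait = 26
Sum of waiting times = 53
Average waiting time = 53/4 = 13.25

13.25


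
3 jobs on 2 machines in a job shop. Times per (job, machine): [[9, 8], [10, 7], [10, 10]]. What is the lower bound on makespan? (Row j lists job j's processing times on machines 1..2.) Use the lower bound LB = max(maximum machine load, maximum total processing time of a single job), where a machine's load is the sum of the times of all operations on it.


Machine loads:
  Machine 1: 9 + 10 + 10 = 29
  Machine 2: 8 + 7 + 10 = 25
Max machine load = 29
Job totals:
  Job 1: 17
  Job 2: 17
  Job 3: 20
Max job total = 20
Lower bound = max(29, 20) = 29

29


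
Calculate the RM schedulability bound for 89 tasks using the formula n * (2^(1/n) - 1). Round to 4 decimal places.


Compute 2^(1/89) = 1.0078185773
Subtract 1: 1.0078185773 - 1 = 0.0078185773
Multiply by n: 89 * 0.0078185773 = 0.6958533797
Round to 4 dp: 0.6959

0.6959


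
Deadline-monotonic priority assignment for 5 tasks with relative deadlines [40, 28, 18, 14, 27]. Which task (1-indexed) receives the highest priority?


Sort tasks by relative deadline (ascending):
  Task 4: deadline = 14
  Task 3: deadline = 18
  Task 5: deadline = 27
  Task 2: deadline = 28
  Task 1: deadline = 40
Priority order (highest first): [4, 3, 5, 2, 1]
Highest priority task = 4

4


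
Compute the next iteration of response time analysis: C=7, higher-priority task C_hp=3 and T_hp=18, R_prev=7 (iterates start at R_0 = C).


R_next = C + ceil(R_prev / T_hp) * C_hp
ceil(7 / 18) = ceil(0.3889) = 1
Interference = 1 * 3 = 3
R_next = 7 + 3 = 10

10


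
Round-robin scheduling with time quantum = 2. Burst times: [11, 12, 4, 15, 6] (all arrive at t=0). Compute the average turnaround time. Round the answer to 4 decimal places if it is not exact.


Time quantum = 2
Execution trace:
  J1 runs 2 units, time = 2
  J2 runs 2 units, time = 4
  J3 runs 2 units, time = 6
  J4 runs 2 units, time = 8
  J5 runs 2 units, time = 10
  J1 runs 2 units, time = 12
  J2 runs 2 units, time = 14
  J3 runs 2 units, time = 16
  J4 runs 2 units, time = 18
  J5 runs 2 units, time = 20
  J1 runs 2 units, time = 22
  J2 runs 2 units, time = 24
  J4 runs 2 units, time = 26
  J5 runs 2 units, time = 28
  J1 runs 2 units, time = 30
  J2 runs 2 units, time = 32
  J4 runs 2 units, time = 34
  J1 runs 2 units, time = 36
  J2 runs 2 units, time = 38
  J4 runs 2 units, time = 40
  J1 runs 1 units, time = 41
  J2 runs 2 units, time = 43
  J4 runs 2 units, time = 45
  J4 runs 2 units, time = 47
  J4 runs 1 units, time = 48
Finish times: [41, 43, 16, 48, 28]
Average turnaround = 176/5 = 35.2

35.2


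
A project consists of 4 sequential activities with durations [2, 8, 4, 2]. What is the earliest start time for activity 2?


Activity 2 starts after activities 1 through 1 complete.
Predecessor durations: [2]
ES = 2 = 2

2


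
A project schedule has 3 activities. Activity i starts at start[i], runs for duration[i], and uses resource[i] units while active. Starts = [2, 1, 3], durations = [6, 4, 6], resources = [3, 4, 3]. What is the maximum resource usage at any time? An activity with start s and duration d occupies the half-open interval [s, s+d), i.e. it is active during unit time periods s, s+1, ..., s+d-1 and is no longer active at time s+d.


Each activity i is active on [start_i, start_i + duration_i).
Compute total resource usage per time slot:
  t=0: active resources = [], total = 0
  t=1: active resources = [4], total = 4
  t=2: active resources = [3, 4], total = 7
  t=3: active resources = [3, 4, 3], total = 10
  t=4: active resources = [3, 4, 3], total = 10
  t=5: active resources = [3, 3], total = 6
  t=6: active resources = [3, 3], total = 6
  t=7: active resources = [3, 3], total = 6
  t=8: active resources = [3], total = 3
Peak resource demand = 10

10


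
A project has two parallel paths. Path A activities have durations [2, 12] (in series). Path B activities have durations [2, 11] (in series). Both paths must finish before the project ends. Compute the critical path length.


Path A total = 2 + 12 = 14
Path B total = 2 + 11 = 13
Critical path = longest path = max(14, 13) = 14

14


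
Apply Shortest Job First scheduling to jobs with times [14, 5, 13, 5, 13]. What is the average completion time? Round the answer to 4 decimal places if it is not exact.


SJF order (ascending): [5, 5, 13, 13, 14]
Completion times:
  Job 1: burst=5, C=5
  Job 2: burst=5, C=10
  Job 3: burst=13, C=23
  Job 4: burst=13, C=36
  Job 5: burst=14, C=50
Average completion = 124/5 = 24.8

24.8


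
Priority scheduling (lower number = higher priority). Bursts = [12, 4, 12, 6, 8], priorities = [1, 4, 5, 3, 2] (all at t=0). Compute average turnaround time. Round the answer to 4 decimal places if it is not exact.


Sort by priority (ascending = highest first):
Order: [(1, 12), (2, 8), (3, 6), (4, 4), (5, 12)]
Completion times:
  Priority 1, burst=12, C=12
  Priority 2, burst=8, C=20
  Priority 3, burst=6, C=26
  Priority 4, burst=4, C=30
  Priority 5, burst=12, C=42
Average turnaround = 130/5 = 26.0

26.0


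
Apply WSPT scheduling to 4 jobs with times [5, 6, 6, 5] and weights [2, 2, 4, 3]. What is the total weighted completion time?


Compute p/w ratios and sort ascending (WSPT): [(6, 4), (5, 3), (5, 2), (6, 2)]
Compute weighted completion times:
  Job (p=6,w=4): C=6, w*C=4*6=24
  Job (p=5,w=3): C=11, w*C=3*11=33
  Job (p=5,w=2): C=16, w*C=2*16=32
  Job (p=6,w=2): C=22, w*C=2*22=44
Total weighted completion time = 133

133


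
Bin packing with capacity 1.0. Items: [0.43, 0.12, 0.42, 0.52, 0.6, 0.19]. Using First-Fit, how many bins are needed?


Place items sequentially using First-Fit:
  Item 0.43 -> new Bin 1
  Item 0.12 -> Bin 1 (now 0.55)
  Item 0.42 -> Bin 1 (now 0.97)
  Item 0.52 -> new Bin 2
  Item 0.6 -> new Bin 3
  Item 0.19 -> Bin 2 (now 0.71)
Total bins used = 3

3


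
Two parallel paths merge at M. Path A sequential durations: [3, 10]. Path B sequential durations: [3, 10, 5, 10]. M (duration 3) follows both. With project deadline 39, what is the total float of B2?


Forward pass: ES(B2) = sum of predecessors on chain B = 3
EF = ES + duration = 3 + 10 = 13
Backward pass: LF(M) = deadline = 39; LS(M) = 39 - 3 = 36
LF(B2) = LS(M) - sum(successors on chain B) = 36 - 15 = 21
LS = LF - duration = 21 - 10 = 11
Total float = LS - ES = 11 - 3 = 8

8


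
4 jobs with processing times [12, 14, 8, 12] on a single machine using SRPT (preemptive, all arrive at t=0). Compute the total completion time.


Since all jobs arrive at t=0, SRPT equals SPT ordering.
SPT order: [8, 12, 12, 14]
Completion times:
  Job 1: p=8, C=8
  Job 2: p=12, C=20
  Job 3: p=12, C=32
  Job 4: p=14, C=46
Total completion time = 8 + 20 + 32 + 46 = 106

106


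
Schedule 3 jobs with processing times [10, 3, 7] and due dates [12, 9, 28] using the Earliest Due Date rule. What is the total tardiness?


Sort by due date (EDD order): [(3, 9), (10, 12), (7, 28)]
Compute completion times and tardiness:
  Job 1: p=3, d=9, C=3, tardiness=max(0,3-9)=0
  Job 2: p=10, d=12, C=13, tardiness=max(0,13-12)=1
  Job 3: p=7, d=28, C=20, tardiness=max(0,20-28)=0
Total tardiness = 1

1


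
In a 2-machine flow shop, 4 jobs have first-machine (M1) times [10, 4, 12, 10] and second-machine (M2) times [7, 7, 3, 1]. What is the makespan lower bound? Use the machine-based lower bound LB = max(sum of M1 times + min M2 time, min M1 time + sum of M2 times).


LB1 = sum(M1 times) + min(M2 times) = 36 + 1 = 37
LB2 = min(M1 times) + sum(M2 times) = 4 + 18 = 22
Lower bound = max(LB1, LB2) = max(37, 22) = 37

37


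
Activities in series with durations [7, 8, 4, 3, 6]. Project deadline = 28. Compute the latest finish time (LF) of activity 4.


LF(activity 4) = deadline - sum of successor durations
Successors: activities 5 through 5 with durations [6]
Sum of successor durations = 6
LF = 28 - 6 = 22

22


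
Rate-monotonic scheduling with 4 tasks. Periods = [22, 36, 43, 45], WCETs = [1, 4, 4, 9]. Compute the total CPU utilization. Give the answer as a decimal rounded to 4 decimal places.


Compute individual utilizations (exact fractions):
  Task 1: C/T = 1/22 (approx. 0.0455)
  Task 2: C/T = 4/36 = 1/9 (approx. 0.1111)
  Task 3: C/T = 4/43 (approx. 0.093)
  Task 4: C/T = 9/45 = 1/5 (approx. 0.2)
Total utilization U = 1/22 + 1/9 + 4/43 + 1/5 = 19139/42570
Rounded to 4 decimal places: U = 0.4496
RM (Liu & Layland) bound for 4 tasks = 0.756828; compare with U = 19139/42570 (approx. 0.449589)
U <= bound, so schedulable by RM sufficient condition.

0.4496


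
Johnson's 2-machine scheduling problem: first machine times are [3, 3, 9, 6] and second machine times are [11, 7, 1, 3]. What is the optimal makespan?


Apply Johnson's rule:
  Group 1 (a <= b): [(1, 3, 11), (2, 3, 7)]
  Group 2 (a > b): [(4, 6, 3), (3, 9, 1)]
Optimal job order: [1, 2, 4, 3]
Schedule:
  Job 1: M1 done at 3, M2 done at 14
  Job 2: M1 done at 6, M2 done at 21
  Job 4: M1 done at 12, M2 done at 24
  Job 3: M1 done at 21, M2 done at 25
Makespan = 25

25


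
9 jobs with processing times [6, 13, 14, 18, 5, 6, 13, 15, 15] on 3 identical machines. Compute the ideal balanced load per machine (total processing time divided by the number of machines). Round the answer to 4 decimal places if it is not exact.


Total processing time = 6 + 13 + 14 + 18 + 5 + 6 + 13 + 15 + 15 = 105
Number of machines = 3
Ideal balanced load = 105 / 3 = 35.0

35.0


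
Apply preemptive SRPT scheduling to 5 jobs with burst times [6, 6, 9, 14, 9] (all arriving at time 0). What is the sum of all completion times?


Since all jobs arrive at t=0, SRPT equals SPT ordering.
SPT order: [6, 6, 9, 9, 14]
Completion times:
  Job 1: p=6, C=6
  Job 2: p=6, C=12
  Job 3: p=9, C=21
  Job 4: p=9, C=30
  Job 5: p=14, C=44
Total completion time = 6 + 12 + 21 + 30 + 44 = 113

113


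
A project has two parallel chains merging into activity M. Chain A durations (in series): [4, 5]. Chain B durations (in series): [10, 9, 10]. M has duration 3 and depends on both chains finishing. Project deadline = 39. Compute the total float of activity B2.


Forward pass: ES(B2) = sum of predecessors on chain B = 10
EF = ES + duration = 10 + 9 = 19
Backward pass: LF(M) = deadline = 39; LS(M) = 39 - 3 = 36
LF(B2) = LS(M) - sum(successors on chain B) = 36 - 10 = 26
LS = LF - duration = 26 - 9 = 17
Total float = LS - ES = 17 - 10 = 7

7


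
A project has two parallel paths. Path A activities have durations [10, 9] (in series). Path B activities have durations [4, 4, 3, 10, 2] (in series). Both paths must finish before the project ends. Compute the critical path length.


Path A total = 10 + 9 = 19
Path B total = 4 + 4 + 3 + 10 + 2 = 23
Critical path = longest path = max(19, 23) = 23

23


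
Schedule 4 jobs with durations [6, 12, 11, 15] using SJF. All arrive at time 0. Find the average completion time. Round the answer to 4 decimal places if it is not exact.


SJF order (ascending): [6, 11, 12, 15]
Completion times:
  Job 1: burst=6, C=6
  Job 2: burst=11, C=17
  Job 3: burst=12, C=29
  Job 4: burst=15, C=44
Average completion = 96/4 = 24.0

24.0


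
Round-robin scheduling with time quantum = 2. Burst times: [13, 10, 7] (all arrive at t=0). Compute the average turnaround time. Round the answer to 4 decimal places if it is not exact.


Time quantum = 2
Execution trace:
  J1 runs 2 units, time = 2
  J2 runs 2 units, time = 4
  J3 runs 2 units, time = 6
  J1 runs 2 units, time = 8
  J2 runs 2 units, time = 10
  J3 runs 2 units, time = 12
  J1 runs 2 units, time = 14
  J2 runs 2 units, time = 16
  J3 runs 2 units, time = 18
  J1 runs 2 units, time = 20
  J2 runs 2 units, time = 22
  J3 runs 1 units, time = 23
  J1 runs 2 units, time = 25
  J2 runs 2 units, time = 27
  J1 runs 2 units, time = 29
  J1 runs 1 units, time = 30
Finish times: [30, 27, 23]
Average turnaround = 80/3 = 26.6667

26.6667


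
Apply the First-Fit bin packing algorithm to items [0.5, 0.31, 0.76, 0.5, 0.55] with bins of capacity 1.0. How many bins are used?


Place items sequentially using First-Fit:
  Item 0.5 -> new Bin 1
  Item 0.31 -> Bin 1 (now 0.81)
  Item 0.76 -> new Bin 2
  Item 0.5 -> new Bin 3
  Item 0.55 -> new Bin 4
Total bins used = 4

4


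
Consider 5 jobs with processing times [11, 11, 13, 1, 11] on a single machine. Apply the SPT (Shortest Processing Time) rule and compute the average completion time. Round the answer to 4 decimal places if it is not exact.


Sort jobs by processing time (SPT order): [1, 11, 11, 11, 13]
Compute completion times sequentially:
  Job 1: processing = 1, completes at 1
  Job 2: processing = 11, completes at 12
  Job 3: processing = 11, completes at 23
  Job 4: processing = 11, completes at 34
  Job 5: processing = 13, completes at 47
Sum of completion times = 117
Average completion time = 117/5 = 23.4

23.4


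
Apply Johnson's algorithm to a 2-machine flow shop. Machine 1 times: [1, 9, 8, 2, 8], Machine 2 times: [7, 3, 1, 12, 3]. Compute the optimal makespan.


Apply Johnson's rule:
  Group 1 (a <= b): [(1, 1, 7), (4, 2, 12)]
  Group 2 (a > b): [(2, 9, 3), (5, 8, 3), (3, 8, 1)]
Optimal job order: [1, 4, 2, 5, 3]
Schedule:
  Job 1: M1 done at 1, M2 done at 8
  Job 4: M1 done at 3, M2 done at 20
  Job 2: M1 done at 12, M2 done at 23
  Job 5: M1 done at 20, M2 done at 26
  Job 3: M1 done at 28, M2 done at 29
Makespan = 29

29


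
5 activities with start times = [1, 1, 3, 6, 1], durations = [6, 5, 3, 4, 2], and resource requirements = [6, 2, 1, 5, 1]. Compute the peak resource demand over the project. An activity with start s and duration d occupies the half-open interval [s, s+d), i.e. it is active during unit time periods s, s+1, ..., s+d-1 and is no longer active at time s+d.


Each activity i is active on [start_i, start_i + duration_i).
Compute total resource usage per time slot:
  t=0: active resources = [], total = 0
  t=1: active resources = [6, 2, 1], total = 9
  t=2: active resources = [6, 2, 1], total = 9
  t=3: active resources = [6, 2, 1], total = 9
  t=4: active resources = [6, 2, 1], total = 9
  t=5: active resources = [6, 2, 1], total = 9
  t=6: active resources = [6, 5], total = 11
  t=7: active resources = [5], total = 5
  t=8: active resources = [5], total = 5
  t=9: active resources = [5], total = 5
Peak resource demand = 11

11


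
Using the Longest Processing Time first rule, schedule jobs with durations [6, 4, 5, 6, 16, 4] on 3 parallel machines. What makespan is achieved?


Sort jobs in decreasing order (LPT): [16, 6, 6, 5, 4, 4]
Assign each job to the least loaded machine:
  Machine 1: jobs [16], load = 16
  Machine 2: jobs [6, 5], load = 11
  Machine 3: jobs [6, 4, 4], load = 14
Makespan = max load = 16

16


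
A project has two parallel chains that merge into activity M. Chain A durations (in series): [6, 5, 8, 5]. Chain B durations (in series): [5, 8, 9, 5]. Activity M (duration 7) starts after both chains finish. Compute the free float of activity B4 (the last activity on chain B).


ES(B4) = sum of predecessors on chain B = 22
EF(B4) = ES + duration = 22 + 5 = 27
Successor of B4 is M. ES(M) = max(sum(A), sum(B)) = max(24, 27) = 27
Free float = ES(successor) - EF(current) = 27 - 27 = 0

0


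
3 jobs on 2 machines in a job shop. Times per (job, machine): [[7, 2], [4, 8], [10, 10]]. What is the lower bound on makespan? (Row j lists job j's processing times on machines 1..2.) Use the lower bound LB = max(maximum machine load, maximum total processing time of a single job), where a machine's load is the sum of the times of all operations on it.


Machine loads:
  Machine 1: 7 + 4 + 10 = 21
  Machine 2: 2 + 8 + 10 = 20
Max machine load = 21
Job totals:
  Job 1: 9
  Job 2: 12
  Job 3: 20
Max job total = 20
Lower bound = max(21, 20) = 21

21


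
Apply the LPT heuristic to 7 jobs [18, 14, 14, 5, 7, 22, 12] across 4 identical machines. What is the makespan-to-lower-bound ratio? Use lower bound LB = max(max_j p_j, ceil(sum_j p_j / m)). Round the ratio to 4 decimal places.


LPT order: [22, 18, 14, 14, 12, 7, 5]
Machine loads after assignment: [22, 23, 26, 21]
LPT makespan = 26
Lower bound = max(max_job, ceil(total/4)) = max(22, 23) = 23
Ratio = 26 / 23 = 1.1304

1.1304


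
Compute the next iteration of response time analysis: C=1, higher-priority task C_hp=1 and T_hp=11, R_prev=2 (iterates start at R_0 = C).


R_next = C + ceil(R_prev / T_hp) * C_hp
ceil(2 / 11) = ceil(0.1818) = 1
Interference = 1 * 1 = 1
R_next = 1 + 1 = 2
R_next = R_prev, so the iteration has converged (response time = 2).

2


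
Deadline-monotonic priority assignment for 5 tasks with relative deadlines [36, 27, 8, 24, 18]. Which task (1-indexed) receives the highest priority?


Sort tasks by relative deadline (ascending):
  Task 3: deadline = 8
  Task 5: deadline = 18
  Task 4: deadline = 24
  Task 2: deadline = 27
  Task 1: deadline = 36
Priority order (highest first): [3, 5, 4, 2, 1]
Highest priority task = 3

3


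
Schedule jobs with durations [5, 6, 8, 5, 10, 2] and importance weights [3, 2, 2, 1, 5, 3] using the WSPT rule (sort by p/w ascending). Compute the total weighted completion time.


Compute p/w ratios and sort ascending (WSPT): [(2, 3), (5, 3), (10, 5), (6, 2), (8, 2), (5, 1)]
Compute weighted completion times:
  Job (p=2,w=3): C=2, w*C=3*2=6
  Job (p=5,w=3): C=7, w*C=3*7=21
  Job (p=10,w=5): C=17, w*C=5*17=85
  Job (p=6,w=2): C=23, w*C=2*23=46
  Job (p=8,w=2): C=31, w*C=2*31=62
  Job (p=5,w=1): C=36, w*C=1*36=36
Total weighted completion time = 256

256


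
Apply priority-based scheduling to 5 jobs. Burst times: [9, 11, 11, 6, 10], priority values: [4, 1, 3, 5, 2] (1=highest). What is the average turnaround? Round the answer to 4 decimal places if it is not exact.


Sort by priority (ascending = highest first):
Order: [(1, 11), (2, 10), (3, 11), (4, 9), (5, 6)]
Completion times:
  Priority 1, burst=11, C=11
  Priority 2, burst=10, C=21
  Priority 3, burst=11, C=32
  Priority 4, burst=9, C=41
  Priority 5, burst=6, C=47
Average turnaround = 152/5 = 30.4

30.4


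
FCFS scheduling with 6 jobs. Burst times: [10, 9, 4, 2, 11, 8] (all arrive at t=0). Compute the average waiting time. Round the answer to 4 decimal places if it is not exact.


FCFS order (as given): [10, 9, 4, 2, 11, 8]
Waiting times:
  Job 1: wait = 0
  Job 2: wait = 10
  Job 3: wait = 19
  Job 4: wait = 23
  Job 5: wait = 25
  Job 6: wait = 36
Sum of waiting times = 113
Average waiting time = 113/6 = 18.8333

18.8333


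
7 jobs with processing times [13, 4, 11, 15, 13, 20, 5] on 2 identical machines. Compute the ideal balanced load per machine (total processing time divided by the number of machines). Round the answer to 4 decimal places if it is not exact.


Total processing time = 13 + 4 + 11 + 15 + 13 + 20 + 5 = 81
Number of machines = 2
Ideal balanced load = 81 / 2 = 40.5

40.5


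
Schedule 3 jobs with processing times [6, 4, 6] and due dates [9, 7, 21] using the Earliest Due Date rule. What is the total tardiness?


Sort by due date (EDD order): [(4, 7), (6, 9), (6, 21)]
Compute completion times and tardiness:
  Job 1: p=4, d=7, C=4, tardiness=max(0,4-7)=0
  Job 2: p=6, d=9, C=10, tardiness=max(0,10-9)=1
  Job 3: p=6, d=21, C=16, tardiness=max(0,16-21)=0
Total tardiness = 1

1


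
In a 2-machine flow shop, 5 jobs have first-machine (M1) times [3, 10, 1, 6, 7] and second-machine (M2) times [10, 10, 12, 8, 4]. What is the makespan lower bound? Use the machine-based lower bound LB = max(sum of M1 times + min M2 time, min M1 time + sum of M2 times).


LB1 = sum(M1 times) + min(M2 times) = 27 + 4 = 31
LB2 = min(M1 times) + sum(M2 times) = 1 + 44 = 45
Lower bound = max(LB1, LB2) = max(31, 45) = 45

45


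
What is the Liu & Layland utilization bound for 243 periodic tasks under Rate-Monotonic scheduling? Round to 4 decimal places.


Compute 2^(1/243) = 1.0028565297
Subtract 1: 1.0028565297 - 1 = 0.0028565297
Multiply by n: 243 * 0.0028565297 = 0.6941367171
Round to 4 dp: 0.6941

0.6941


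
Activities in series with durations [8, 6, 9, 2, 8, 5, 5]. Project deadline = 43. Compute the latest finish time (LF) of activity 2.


LF(activity 2) = deadline - sum of successor durations
Successors: activities 3 through 7 with durations [9, 2, 8, 5, 5]
Sum of successor durations = 29
LF = 43 - 29 = 14

14


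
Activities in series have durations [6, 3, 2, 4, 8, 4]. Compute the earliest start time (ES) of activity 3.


Activity 3 starts after activities 1 through 2 complete.
Predecessor durations: [6, 3]
ES = 6 + 3 = 9

9


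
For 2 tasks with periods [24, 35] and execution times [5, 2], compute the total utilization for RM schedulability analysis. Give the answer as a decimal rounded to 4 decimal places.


Compute individual utilizations (exact fractions):
  Task 1: C/T = 5/24 (approx. 0.2083)
  Task 2: C/T = 2/35 (approx. 0.0571)
Total utilization U = 5/24 + 2/35 = 223/840
Rounded to 4 decimal places: U = 0.2655
RM (Liu & Layland) bound for 2 tasks = 0.828427; compare with U = 223/840 (approx. 0.265476)
U <= bound, so schedulable by RM sufficient condition.

0.2655


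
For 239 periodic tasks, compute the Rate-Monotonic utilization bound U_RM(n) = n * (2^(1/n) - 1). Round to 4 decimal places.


Compute 2^(1/239) = 1.0029044070
Subtract 1: 1.0029044070 - 1 = 0.0029044070
Multiply by n: 239 * 0.0029044070 = 0.6941532730
Round to 4 dp: 0.6942

0.6942


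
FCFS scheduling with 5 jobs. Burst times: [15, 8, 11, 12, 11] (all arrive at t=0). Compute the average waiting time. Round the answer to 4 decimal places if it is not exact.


FCFS order (as given): [15, 8, 11, 12, 11]
Waiting times:
  Job 1: wait = 0
  Job 2: wait = 15
  Job 3: wait = 23
  Job 4: wait = 34
  Job 5: wait = 46
Sum of waiting times = 118
Average waiting time = 118/5 = 23.6

23.6


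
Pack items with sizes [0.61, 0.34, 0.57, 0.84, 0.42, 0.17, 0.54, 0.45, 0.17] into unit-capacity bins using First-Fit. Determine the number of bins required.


Place items sequentially using First-Fit:
  Item 0.61 -> new Bin 1
  Item 0.34 -> Bin 1 (now 0.95)
  Item 0.57 -> new Bin 2
  Item 0.84 -> new Bin 3
  Item 0.42 -> Bin 2 (now 0.99)
  Item 0.17 -> new Bin 4
  Item 0.54 -> Bin 4 (now 0.71)
  Item 0.45 -> new Bin 5
  Item 0.17 -> Bin 4 (now 0.88)
Total bins used = 5

5


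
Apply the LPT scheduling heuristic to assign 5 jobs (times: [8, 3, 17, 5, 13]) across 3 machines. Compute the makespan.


Sort jobs in decreasing order (LPT): [17, 13, 8, 5, 3]
Assign each job to the least loaded machine:
  Machine 1: jobs [17], load = 17
  Machine 2: jobs [13, 3], load = 16
  Machine 3: jobs [8, 5], load = 13
Makespan = max load = 17

17


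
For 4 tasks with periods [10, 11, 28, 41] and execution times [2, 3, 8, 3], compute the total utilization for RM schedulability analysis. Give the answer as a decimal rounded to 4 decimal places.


Compute individual utilizations (exact fractions):
  Task 1: C/T = 2/10 = 1/5 (approx. 0.2)
  Task 2: C/T = 3/11 (approx. 0.2727)
  Task 3: C/T = 8/28 = 2/7 (approx. 0.2857)
  Task 4: C/T = 3/41 (approx. 0.0732)
Total utilization U = 1/5 + 3/11 + 2/7 + 3/41 = 13127/15785
Rounded to 4 decimal places: U = 0.8316
RM (Liu & Layland) bound for 4 tasks = 0.756828; compare with U = 13127/15785 (approx. 0.831612)
bound < U <= 1, so the RM sufficient condition is not met (inconclusive; an exact test such as response-time analysis is needed).

0.8316


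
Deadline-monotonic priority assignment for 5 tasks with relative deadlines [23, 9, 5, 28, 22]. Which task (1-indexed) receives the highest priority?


Sort tasks by relative deadline (ascending):
  Task 3: deadline = 5
  Task 2: deadline = 9
  Task 5: deadline = 22
  Task 1: deadline = 23
  Task 4: deadline = 28
Priority order (highest first): [3, 2, 5, 1, 4]
Highest priority task = 3

3


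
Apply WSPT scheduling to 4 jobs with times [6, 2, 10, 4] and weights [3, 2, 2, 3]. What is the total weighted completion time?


Compute p/w ratios and sort ascending (WSPT): [(2, 2), (4, 3), (6, 3), (10, 2)]
Compute weighted completion times:
  Job (p=2,w=2): C=2, w*C=2*2=4
  Job (p=4,w=3): C=6, w*C=3*6=18
  Job (p=6,w=3): C=12, w*C=3*12=36
  Job (p=10,w=2): C=22, w*C=2*22=44
Total weighted completion time = 102

102


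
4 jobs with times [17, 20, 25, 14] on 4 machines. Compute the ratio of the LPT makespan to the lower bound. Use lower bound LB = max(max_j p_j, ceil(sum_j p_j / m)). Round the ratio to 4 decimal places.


LPT order: [25, 20, 17, 14]
Machine loads after assignment: [25, 20, 17, 14]
LPT makespan = 25
Lower bound = max(max_job, ceil(total/4)) = max(25, 19) = 25
Ratio = 25 / 25 = 1.0

1.0


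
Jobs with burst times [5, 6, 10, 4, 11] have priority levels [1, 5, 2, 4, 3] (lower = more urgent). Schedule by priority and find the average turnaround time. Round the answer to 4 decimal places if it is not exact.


Sort by priority (ascending = highest first):
Order: [(1, 5), (2, 10), (3, 11), (4, 4), (5, 6)]
Completion times:
  Priority 1, burst=5, C=5
  Priority 2, burst=10, C=15
  Priority 3, burst=11, C=26
  Priority 4, burst=4, C=30
  Priority 5, burst=6, C=36
Average turnaround = 112/5 = 22.4

22.4


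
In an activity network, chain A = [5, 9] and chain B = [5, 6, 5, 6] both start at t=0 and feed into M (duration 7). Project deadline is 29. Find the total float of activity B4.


Forward pass: ES(B4) = sum of predecessors on chain B = 16
EF = ES + duration = 16 + 6 = 22
Backward pass: LF(M) = deadline = 29; LS(M) = 29 - 7 = 22
LF(B4) = LS(M) - sum(successors on chain B) = 22 - 0 = 22
LS = LF - duration = 22 - 6 = 16
Total float = LS - ES = 16 - 16 = 0

0


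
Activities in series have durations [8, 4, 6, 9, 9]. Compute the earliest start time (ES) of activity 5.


Activity 5 starts after activities 1 through 4 complete.
Predecessor durations: [8, 4, 6, 9]
ES = 8 + 4 + 6 + 9 = 27

27


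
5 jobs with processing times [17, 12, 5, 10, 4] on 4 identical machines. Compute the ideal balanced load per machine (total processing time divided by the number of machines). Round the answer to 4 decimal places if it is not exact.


Total processing time = 17 + 12 + 5 + 10 + 4 = 48
Number of machines = 4
Ideal balanced load = 48 / 4 = 12.0

12.0


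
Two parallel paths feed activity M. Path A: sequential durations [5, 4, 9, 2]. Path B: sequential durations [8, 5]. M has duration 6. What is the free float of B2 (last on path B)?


ES(B2) = sum of predecessors on chain B = 8
EF(B2) = ES + duration = 8 + 5 = 13
Successor of B2 is M. ES(M) = max(sum(A), sum(B)) = max(20, 13) = 20
Free float = ES(successor) - EF(current) = 20 - 13 = 7

7


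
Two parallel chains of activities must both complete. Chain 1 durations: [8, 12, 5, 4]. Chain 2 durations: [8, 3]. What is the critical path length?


Path A total = 8 + 12 + 5 + 4 = 29
Path B total = 8 + 3 = 11
Critical path = longest path = max(29, 11) = 29

29


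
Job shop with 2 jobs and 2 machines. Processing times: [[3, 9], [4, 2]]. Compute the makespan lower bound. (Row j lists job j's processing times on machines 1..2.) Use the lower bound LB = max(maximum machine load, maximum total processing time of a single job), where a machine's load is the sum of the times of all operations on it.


Machine loads:
  Machine 1: 3 + 4 = 7
  Machine 2: 9 + 2 = 11
Max machine load = 11
Job totals:
  Job 1: 12
  Job 2: 6
Max job total = 12
Lower bound = max(11, 12) = 12

12


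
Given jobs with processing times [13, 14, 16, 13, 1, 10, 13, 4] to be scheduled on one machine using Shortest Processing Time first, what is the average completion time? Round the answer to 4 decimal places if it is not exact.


Sort jobs by processing time (SPT order): [1, 4, 10, 13, 13, 13, 14, 16]
Compute completion times sequentially:
  Job 1: processing = 1, completes at 1
  Job 2: processing = 4, completes at 5
  Job 3: processing = 10, completes at 15
  Job 4: processing = 13, completes at 28
  Job 5: processing = 13, completes at 41
  Job 6: processing = 13, completes at 54
  Job 7: processing = 14, completes at 68
  Job 8: processing = 16, completes at 84
Sum of completion times = 296
Average completion time = 296/8 = 37.0

37.0


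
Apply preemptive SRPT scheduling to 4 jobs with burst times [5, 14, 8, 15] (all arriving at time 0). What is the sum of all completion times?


Since all jobs arrive at t=0, SRPT equals SPT ordering.
SPT order: [5, 8, 14, 15]
Completion times:
  Job 1: p=5, C=5
  Job 2: p=8, C=13
  Job 3: p=14, C=27
  Job 4: p=15, C=42
Total completion time = 5 + 13 + 27 + 42 = 87

87


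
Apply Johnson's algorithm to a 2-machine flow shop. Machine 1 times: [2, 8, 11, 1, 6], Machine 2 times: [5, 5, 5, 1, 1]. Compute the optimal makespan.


Apply Johnson's rule:
  Group 1 (a <= b): [(4, 1, 1), (1, 2, 5)]
  Group 2 (a > b): [(2, 8, 5), (3, 11, 5), (5, 6, 1)]
Optimal job order: [4, 1, 2, 3, 5]
Schedule:
  Job 4: M1 done at 1, M2 done at 2
  Job 1: M1 done at 3, M2 done at 8
  Job 2: M1 done at 11, M2 done at 16
  Job 3: M1 done at 22, M2 done at 27
  Job 5: M1 done at 28, M2 done at 29
Makespan = 29

29


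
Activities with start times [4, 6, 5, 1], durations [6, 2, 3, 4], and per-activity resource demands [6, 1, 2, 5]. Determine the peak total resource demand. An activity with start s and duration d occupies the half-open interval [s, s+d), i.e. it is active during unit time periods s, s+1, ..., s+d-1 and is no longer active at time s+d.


Each activity i is active on [start_i, start_i + duration_i).
Compute total resource usage per time slot:
  t=0: active resources = [], total = 0
  t=1: active resources = [5], total = 5
  t=2: active resources = [5], total = 5
  t=3: active resources = [5], total = 5
  t=4: active resources = [6, 5], total = 11
  t=5: active resources = [6, 2], total = 8
  t=6: active resources = [6, 1, 2], total = 9
  t=7: active resources = [6, 1, 2], total = 9
  t=8: active resources = [6], total = 6
  t=9: active resources = [6], total = 6
Peak resource demand = 11

11


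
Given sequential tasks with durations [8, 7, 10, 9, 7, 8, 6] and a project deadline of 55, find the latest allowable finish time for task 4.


LF(activity 4) = deadline - sum of successor durations
Successors: activities 5 through 7 with durations [7, 8, 6]
Sum of successor durations = 21
LF = 55 - 21 = 34

34


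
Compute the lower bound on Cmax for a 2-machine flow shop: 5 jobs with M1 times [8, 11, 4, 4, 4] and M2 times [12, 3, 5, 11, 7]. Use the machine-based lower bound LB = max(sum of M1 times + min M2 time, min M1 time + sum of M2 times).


LB1 = sum(M1 times) + min(M2 times) = 31 + 3 = 34
LB2 = min(M1 times) + sum(M2 times) = 4 + 38 = 42
Lower bound = max(LB1, LB2) = max(34, 42) = 42

42


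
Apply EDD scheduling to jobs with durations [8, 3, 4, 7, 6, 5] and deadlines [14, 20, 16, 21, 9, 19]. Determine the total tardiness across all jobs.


Sort by due date (EDD order): [(6, 9), (8, 14), (4, 16), (5, 19), (3, 20), (7, 21)]
Compute completion times and tardiness:
  Job 1: p=6, d=9, C=6, tardiness=max(0,6-9)=0
  Job 2: p=8, d=14, C=14, tardiness=max(0,14-14)=0
  Job 3: p=4, d=16, C=18, tardiness=max(0,18-16)=2
  Job 4: p=5, d=19, C=23, tardiness=max(0,23-19)=4
  Job 5: p=3, d=20, C=26, tardiness=max(0,26-20)=6
  Job 6: p=7, d=21, C=33, tardiness=max(0,33-21)=12
Total tardiness = 24

24


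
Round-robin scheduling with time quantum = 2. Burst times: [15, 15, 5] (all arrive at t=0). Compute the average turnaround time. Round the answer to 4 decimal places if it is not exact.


Time quantum = 2
Execution trace:
  J1 runs 2 units, time = 2
  J2 runs 2 units, time = 4
  J3 runs 2 units, time = 6
  J1 runs 2 units, time = 8
  J2 runs 2 units, time = 10
  J3 runs 2 units, time = 12
  J1 runs 2 units, time = 14
  J2 runs 2 units, time = 16
  J3 runs 1 units, time = 17
  J1 runs 2 units, time = 19
  J2 runs 2 units, time = 21
  J1 runs 2 units, time = 23
  J2 runs 2 units, time = 25
  J1 runs 2 units, time = 27
  J2 runs 2 units, time = 29
  J1 runs 2 units, time = 31
  J2 runs 2 units, time = 33
  J1 runs 1 units, time = 34
  J2 runs 1 units, time = 35
Finish times: [34, 35, 17]
Average turnaround = 86/3 = 28.6667

28.6667


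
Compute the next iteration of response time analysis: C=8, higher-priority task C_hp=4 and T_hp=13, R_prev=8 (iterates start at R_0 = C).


R_next = C + ceil(R_prev / T_hp) * C_hp
ceil(8 / 13) = ceil(0.6154) = 1
Interference = 1 * 4 = 4
R_next = 8 + 4 = 12

12


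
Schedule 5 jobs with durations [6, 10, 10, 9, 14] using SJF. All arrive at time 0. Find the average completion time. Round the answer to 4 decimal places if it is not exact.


SJF order (ascending): [6, 9, 10, 10, 14]
Completion times:
  Job 1: burst=6, C=6
  Job 2: burst=9, C=15
  Job 3: burst=10, C=25
  Job 4: burst=10, C=35
  Job 5: burst=14, C=49
Average completion = 130/5 = 26.0

26.0
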